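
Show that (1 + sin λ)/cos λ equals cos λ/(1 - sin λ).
LHS = (1 + sin λ)(1 - sin λ) / (cos λ(1 - sin λ)) = (1 - sin²λ) / (cos λ(1 - sin λ)) = cos²λ / (cos λ(1 - sin λ)) = cos λ/(1 - sin λ) = RHS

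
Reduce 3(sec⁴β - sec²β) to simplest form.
3(sec⁴β - sec²β) = 3(tan⁴β + tan²β) (using Pythagorean)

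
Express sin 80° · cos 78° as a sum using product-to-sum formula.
sin 80° cos 78° = (1/2)[sin(80°+78°) + sin(80°-78°)]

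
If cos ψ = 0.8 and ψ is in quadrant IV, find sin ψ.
sin ψ = -0.6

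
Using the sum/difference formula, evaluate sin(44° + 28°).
sin(44° + 28°) = sin 44° cos 28° + cos 44° sin 28° = 0.9511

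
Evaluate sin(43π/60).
sin(43π/60) = 0.7771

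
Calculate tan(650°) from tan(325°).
tan(650°) = 2 tan 325° / (1 - tan²325°) = -2.747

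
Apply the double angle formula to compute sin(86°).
sin(86°) = 2 sin 43° cos 43° = 0.9976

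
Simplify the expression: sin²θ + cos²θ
sin²θ + cos²θ = 1 (using Pythagorean identity)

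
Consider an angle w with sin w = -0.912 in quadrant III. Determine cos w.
cos w = ±√(1 - sin²w) = -0.4102 (negative in QIII)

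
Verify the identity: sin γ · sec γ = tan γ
LHS = sin γ · (1/cos γ) = sin γ/cos γ = tan γ = RHS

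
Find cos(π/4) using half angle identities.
cos(π/4) = √((1 + cos π/2)/2) = √2/2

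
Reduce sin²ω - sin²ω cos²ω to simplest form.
sin²ω - sin²ω cos²ω = sin⁴ω (using Factoring)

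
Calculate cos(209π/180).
cos(209π/180) = -0.8746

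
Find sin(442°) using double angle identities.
sin(442°) = 2 sin 221° cos 221° = 0.9903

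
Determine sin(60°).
sin(60°) = √3/2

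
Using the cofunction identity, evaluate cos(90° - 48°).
cos(90° - 48°) = sin(48°) = 0.7431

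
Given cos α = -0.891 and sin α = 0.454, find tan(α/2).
tan(α/2) = sin α / (1 + cos α) = 4.165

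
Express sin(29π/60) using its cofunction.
sin(29π/60) = cos(π/2 - 29π/60) = cos(π/60)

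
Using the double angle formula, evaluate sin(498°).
sin(498°) = 2 sin 249° cos 249° = 0.6691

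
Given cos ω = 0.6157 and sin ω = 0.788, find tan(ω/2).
tan(ω/2) = sin ω / (1 + cos ω) = 0.4877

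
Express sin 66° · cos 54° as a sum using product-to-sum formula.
sin 66° cos 54° = (1/2)[sin(66°+54°) + sin(66°-54°)]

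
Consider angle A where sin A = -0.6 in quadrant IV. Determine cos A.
cos A = √(1 - sin²A) = 0.8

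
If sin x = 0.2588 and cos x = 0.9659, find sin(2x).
sin(2x) = 2 sin x cos x = 0.4999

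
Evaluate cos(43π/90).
cos(43π/90) = 0.06976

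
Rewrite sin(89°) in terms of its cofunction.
sin(89°) = cos(90° - 89°) = cos(1°)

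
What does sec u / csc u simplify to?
sec u / csc u = tan u (using Reciprocal identities)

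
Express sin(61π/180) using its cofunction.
sin(61π/180) = cos(π/2 - 61π/180) = cos(29π/180)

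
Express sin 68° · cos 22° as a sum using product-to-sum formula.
sin 68° cos 22° = (1/2)[sin(68°+22°) + sin(68°-22°)]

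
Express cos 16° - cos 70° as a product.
cos 16° - cos 70° = -2 sin(43°) sin(-27°)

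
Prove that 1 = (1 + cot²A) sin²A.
RHS = csc²A · sin²A = (1/sin²A) · sin²A = 1 = LHS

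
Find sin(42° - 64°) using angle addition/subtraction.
sin(42° - 64°) = sin 42° cos 64° - cos 42° sin 64° = -0.3746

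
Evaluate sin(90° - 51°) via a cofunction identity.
sin(90° - 51°) = cos(51°) = 0.6293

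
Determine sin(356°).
sin(356°) = -0.06976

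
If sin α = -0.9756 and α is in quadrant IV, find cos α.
cos α = 0.2196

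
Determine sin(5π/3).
sin(5π/3) = -√3/2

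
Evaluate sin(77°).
sin(77°) = 0.9744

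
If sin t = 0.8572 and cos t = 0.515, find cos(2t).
cos(2t) = cos²t - sin²t = -0.4696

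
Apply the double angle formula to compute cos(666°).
cos(666°) = cos²333° - sin²333° = 0.5878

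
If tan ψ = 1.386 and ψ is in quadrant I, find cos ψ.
cos ψ = 0.5851 (using tan²ψ + 1 = sec²ψ)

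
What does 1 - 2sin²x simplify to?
1 - 2sin²x = cos(2x) (using Double angle)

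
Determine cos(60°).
cos(60°) = 1/2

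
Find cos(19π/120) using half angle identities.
cos(19π/120) = √((1 + cos 19π/60)/2) = 0.8788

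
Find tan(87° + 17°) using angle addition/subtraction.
tan(87° + 17°) = (tan 87° + tan 17°)/(1 - tan 87° tan 17°) = -4.011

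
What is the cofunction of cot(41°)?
cot(41°) = tan(90° - 41°) = tan(49°)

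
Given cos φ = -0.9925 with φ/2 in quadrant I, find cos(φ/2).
cos(φ/2) = ±√((1 + cos φ)/2); positive since φ/2 ∈ QI, so cos(φ/2) = 0.06124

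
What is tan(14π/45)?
tan(14π/45) = 1.483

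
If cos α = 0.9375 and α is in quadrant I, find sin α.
sin α = 0.348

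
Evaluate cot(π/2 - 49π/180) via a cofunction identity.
cot(π/2 - 49π/180) = tan(49π/180) = 1.15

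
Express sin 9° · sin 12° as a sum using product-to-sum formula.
sin 9° sin 12° = (1/2)[cos(9°-12°) - cos(9°+12°)]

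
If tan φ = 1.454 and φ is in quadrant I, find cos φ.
cos φ = 0.5667 (using tan²φ + 1 = sec²φ)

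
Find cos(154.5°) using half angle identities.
cos(154.5°) = -√((1 + cos 309°)/2) = -0.9026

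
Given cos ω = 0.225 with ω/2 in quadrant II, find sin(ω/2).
sin(ω/2) = ±√((1 - cos ω)/2); positive since ω/2 ∈ QII, so sin(ω/2) = 0.6225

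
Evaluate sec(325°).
sec(325°) = 1.221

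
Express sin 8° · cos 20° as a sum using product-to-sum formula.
sin 8° cos 20° = (1/2)[sin(8°+20°) + sin(8°-20°)]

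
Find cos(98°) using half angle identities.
cos(98°) = -√((1 + cos 196°)/2) = -0.1392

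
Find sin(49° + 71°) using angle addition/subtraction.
sin(49° + 71°) = sin 49° cos 71° + cos 49° sin 71° = √3/2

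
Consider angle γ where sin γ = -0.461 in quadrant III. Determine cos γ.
cos γ = ±√(1 - sin²γ) = -0.8874 (negative in QIII)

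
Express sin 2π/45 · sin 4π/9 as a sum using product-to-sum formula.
sin 2π/45 sin 4π/9 = (1/2)[cos(2π/45-4π/9) - cos(2π/45+4π/9)]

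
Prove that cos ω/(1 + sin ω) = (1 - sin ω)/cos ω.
RHS = (1 - sin ω)(1 + sin ω) / (cos ω(1 + sin ω)) = (1 - sin²ω) / (cos ω(1 + sin ω)) = cos²ω / (cos ω(1 + sin ω)) = cos ω/(1 + sin ω) = LHS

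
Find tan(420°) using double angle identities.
tan(420°) = 2 tan 210° / (1 - tan²210°) = √3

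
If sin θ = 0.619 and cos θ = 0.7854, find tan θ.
tan θ = sin θ / cos θ = 0.7881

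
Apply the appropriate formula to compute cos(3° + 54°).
cos(3° + 54°) = cos 3° cos 54° - sin 3° sin 54° = 0.5446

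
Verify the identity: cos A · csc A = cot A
LHS = cos A · (1/sin A) = cos A/sin A = cot A = RHS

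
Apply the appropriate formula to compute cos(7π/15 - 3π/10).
cos(7π/15 - 3π/10) = cos 7π/15 cos 3π/10 + sin 7π/15 sin 3π/10 = √3/2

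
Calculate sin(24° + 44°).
sin(24° + 44°) = sin 24° cos 44° + cos 24° sin 44° = 0.9272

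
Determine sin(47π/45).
sin(47π/45) = -0.1392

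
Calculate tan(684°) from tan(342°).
tan(684°) = 2 tan 342° / (1 - tan²342°) = -0.7265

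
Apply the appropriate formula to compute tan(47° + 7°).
tan(47° + 7°) = (tan 47° + tan 7°)/(1 - tan 47° tan 7°) = 1.376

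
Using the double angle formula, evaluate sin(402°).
sin(402°) = 2 sin 201° cos 201° = 0.6691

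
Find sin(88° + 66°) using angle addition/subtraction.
sin(88° + 66°) = sin 88° cos 66° + cos 88° sin 66° = 0.4384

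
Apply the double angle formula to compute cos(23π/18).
cos(23π/18) = cos²23π/36 - sin²23π/36 = -0.6428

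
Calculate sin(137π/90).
sin(137π/90) = -0.9976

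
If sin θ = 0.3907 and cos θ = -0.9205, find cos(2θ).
cos(2θ) = cos²θ - sin²θ = 0.6947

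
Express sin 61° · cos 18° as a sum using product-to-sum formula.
sin 61° cos 18° = (1/2)[sin(61°+18°) + sin(61°-18°)]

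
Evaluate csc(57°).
csc(57°) = 1.192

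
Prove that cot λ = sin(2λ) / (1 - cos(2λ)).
RHS = 2 sin λ cos λ / (2sin²λ) = cos λ/sin λ = cot λ = LHS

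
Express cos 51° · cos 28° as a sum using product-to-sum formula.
cos 51° cos 28° = (1/2)[cos(51°-28°) + cos(51°+28°)]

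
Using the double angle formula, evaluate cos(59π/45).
cos(59π/45) = 2cos²59π/90 - 1 = -0.5592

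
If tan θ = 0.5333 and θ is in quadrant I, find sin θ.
sin θ = 0.4706 (using tan²θ + 1 = sec²θ)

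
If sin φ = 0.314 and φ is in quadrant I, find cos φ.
cos φ = 0.9494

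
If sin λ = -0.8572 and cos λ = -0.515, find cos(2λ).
cos(2λ) = cos²λ - sin²λ = -0.4696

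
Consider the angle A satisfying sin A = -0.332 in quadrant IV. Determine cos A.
cos A = √(1 - sin²A) = 0.9433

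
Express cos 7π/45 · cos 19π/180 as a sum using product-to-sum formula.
cos 7π/45 cos 19π/180 = (1/2)[cos(7π/45-19π/180) + cos(7π/45+19π/180)]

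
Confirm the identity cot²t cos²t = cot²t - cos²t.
RHS = cos²t/sin²t - cos²t = cos²t(1/sin²t - 1) = cos²t · (1 - sin²t)/sin²t = cos²t · cos²t/sin²t = cos²t · cot²t = LHS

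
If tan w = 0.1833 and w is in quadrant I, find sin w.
sin w = 0.1803 (using tan²w + 1 = sec²w)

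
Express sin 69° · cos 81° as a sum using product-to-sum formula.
sin 69° cos 81° = (1/2)[sin(69°+81°) + sin(69°-81°)]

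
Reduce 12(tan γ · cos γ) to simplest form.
12(tan γ · cos γ) = 12(sin γ) (using Quotient identity)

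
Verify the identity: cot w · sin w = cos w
LHS = (cos w/sin w) · sin w = cos w = RHS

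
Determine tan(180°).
tan(180°) = 0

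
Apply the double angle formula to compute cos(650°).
cos(650°) = cos²325° - sin²325° = 0.342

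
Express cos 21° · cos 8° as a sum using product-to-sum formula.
cos 21° cos 8° = (1/2)[cos(21°-8°) + cos(21°+8°)]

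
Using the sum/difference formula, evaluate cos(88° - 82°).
cos(88° - 82°) = cos 88° cos 82° + sin 88° sin 82° = 0.9945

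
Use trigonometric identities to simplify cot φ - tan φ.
cot φ - tan φ = 2 cot(2φ) (using Double angle)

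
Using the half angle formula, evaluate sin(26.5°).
sin(26.5°) = √((1 - cos 53°)/2) = 0.4462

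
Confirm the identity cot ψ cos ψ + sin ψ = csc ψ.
LHS = cos²ψ/sin ψ + sin ψ = (cos²ψ + sin²ψ)/sin ψ = 1/sin ψ = csc ψ = RHS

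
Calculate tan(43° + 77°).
tan(43° + 77°) = (tan 43° + tan 77°)/(1 - tan 43° tan 77°) = -√3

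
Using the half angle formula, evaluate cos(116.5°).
cos(116.5°) = -√((1 + cos 233°)/2) = -0.4462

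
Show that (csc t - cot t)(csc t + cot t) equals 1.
LHS = csc²t - cot²t = (1 + cot²t) - cot²t = 1 = RHS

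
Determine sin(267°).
sin(267°) = -0.9986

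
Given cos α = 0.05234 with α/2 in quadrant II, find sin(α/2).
sin(α/2) = ±√((1 - cos α)/2); positive since α/2 ∈ QII, so sin(α/2) = 0.6884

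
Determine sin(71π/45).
sin(71π/45) = -0.9703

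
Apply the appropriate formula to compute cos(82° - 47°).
cos(82° - 47°) = cos 82° cos 47° + sin 82° sin 47° = 0.8192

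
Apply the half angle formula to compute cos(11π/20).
cos(11π/20) = -√((1 + cos 11π/10)/2) = -0.1564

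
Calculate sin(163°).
sin(163°) = 0.2924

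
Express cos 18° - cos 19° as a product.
cos 18° - cos 19° = -2 sin(18.5°) sin(-0.5°)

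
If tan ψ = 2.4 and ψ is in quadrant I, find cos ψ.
cos ψ = 0.3846 (using tan²ψ + 1 = sec²ψ)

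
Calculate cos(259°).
cos(259°) = -0.1908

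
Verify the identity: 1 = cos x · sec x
RHS = cos x · (1/cos x) = 1 = LHS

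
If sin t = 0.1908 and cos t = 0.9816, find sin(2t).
sin(2t) = 2 sin t cos t = 0.3746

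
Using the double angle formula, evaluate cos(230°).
cos(230°) = cos²115° - sin²115° = -0.6428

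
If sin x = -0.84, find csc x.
csc x = 1/sin x = -1.19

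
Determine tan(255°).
tan(255°) = 2+√3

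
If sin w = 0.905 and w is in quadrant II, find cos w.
cos w = -0.4254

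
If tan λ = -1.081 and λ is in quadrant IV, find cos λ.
cos λ = 0.6791 (using tan²λ + 1 = sec²λ)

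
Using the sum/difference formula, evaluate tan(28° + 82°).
tan(28° + 82°) = (tan 28° + tan 82°)/(1 - tan 28° tan 82°) = -2.747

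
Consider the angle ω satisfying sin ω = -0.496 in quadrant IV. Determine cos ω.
cos ω = √(1 - sin²ω) = 0.8683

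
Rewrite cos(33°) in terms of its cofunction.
cos(33°) = sin(90° - 33°) = sin(57°)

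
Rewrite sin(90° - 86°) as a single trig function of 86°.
sin(90° - 86°) = cos(86°)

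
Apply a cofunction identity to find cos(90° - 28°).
cos(90° - 28°) = sin(28°) = 0.4695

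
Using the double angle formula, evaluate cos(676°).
cos(676°) = cos²338° - sin²338° = 0.7193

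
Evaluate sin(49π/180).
sin(49π/180) = 0.7547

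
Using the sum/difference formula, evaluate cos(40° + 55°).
cos(40° + 55°) = cos 40° cos 55° - sin 40° sin 55° = -0.08716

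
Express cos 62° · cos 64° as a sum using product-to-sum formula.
cos 62° cos 64° = (1/2)[cos(62°-64°) + cos(62°+64°)]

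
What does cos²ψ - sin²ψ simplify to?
cos²ψ - sin²ψ = cos(2ψ) (using Double angle)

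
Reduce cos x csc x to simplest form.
cos x csc x = cot x (using Reciprocal + quotient)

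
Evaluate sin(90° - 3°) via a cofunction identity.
sin(90° - 3°) = cos(3°) = 0.9986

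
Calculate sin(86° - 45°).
sin(86° - 45°) = sin 86° cos 45° - cos 86° sin 45° = 0.6561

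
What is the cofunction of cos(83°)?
cos(83°) = sin(90° - 83°) = sin(7°)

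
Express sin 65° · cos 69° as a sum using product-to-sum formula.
sin 65° cos 69° = (1/2)[sin(65°+69°) + sin(65°-69°)]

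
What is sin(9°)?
sin(9°) = 0.1564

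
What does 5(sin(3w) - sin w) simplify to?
5(sin(3w) - sin w) = 5(2 cos(2w) sin w) (using Sum-to-product)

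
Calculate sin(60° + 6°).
sin(60° + 6°) = sin 60° cos 6° + cos 60° sin 6° = 0.9135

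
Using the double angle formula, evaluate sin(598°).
sin(598°) = 2 sin 299° cos 299° = -0.848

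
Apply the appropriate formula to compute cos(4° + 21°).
cos(4° + 21°) = cos 4° cos 21° - sin 4° sin 21° = 0.9063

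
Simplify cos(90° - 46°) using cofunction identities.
cos(90° - 46°) = sin(46°)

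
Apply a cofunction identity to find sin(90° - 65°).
sin(90° - 65°) = cos(65°) = 0.4226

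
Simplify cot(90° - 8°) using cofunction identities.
cot(90° - 8°) = tan(8°)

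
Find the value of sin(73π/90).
sin(73π/90) = 0.5592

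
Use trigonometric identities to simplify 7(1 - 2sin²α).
7(1 - 2sin²α) = 7(cos(2α)) (using Double angle)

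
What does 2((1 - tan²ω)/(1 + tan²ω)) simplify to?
2((1 - tan²ω)/(1 + tan²ω)) = 2(cos(2ω)) (using Double angle)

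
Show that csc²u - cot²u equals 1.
LHS = 1/sin²u - cos²u/sin²u = (1 - cos²u)/sin²u = sin²u/sin²u = 1 = RHS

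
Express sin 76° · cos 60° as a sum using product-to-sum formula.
sin 76° cos 60° = (1/2)[sin(76°+60°) + sin(76°-60°)]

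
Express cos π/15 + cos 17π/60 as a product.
cos π/15 + cos 17π/60 = 2 cos(7π/40) cos(-13π/120)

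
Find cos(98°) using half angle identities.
cos(98°) = -√((1 + cos 196°)/2) = -0.1392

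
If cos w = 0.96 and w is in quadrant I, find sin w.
sin w = 0.28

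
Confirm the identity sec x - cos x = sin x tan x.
LHS = 1/cos x - cos x = (1 - cos²x)/cos x = sin²x/cos x = sin x · (sin x/cos x) = sin x tan x = RHS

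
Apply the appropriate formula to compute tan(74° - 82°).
tan(74° - 82°) = (tan 74° - tan 82°)/(1 + tan 74° tan 82°) = -0.1405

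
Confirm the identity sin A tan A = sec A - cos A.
RHS = 1/cos A - cos A = (1 - cos²A)/cos A = sin²A/cos A = sin A · (sin A/cos A) = sin A tan A = LHS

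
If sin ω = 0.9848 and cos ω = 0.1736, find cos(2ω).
cos(2ω) = cos²ω - sin²ω = -0.9397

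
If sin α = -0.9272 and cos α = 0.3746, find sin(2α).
sin(2α) = 2 sin α cos α = -0.6947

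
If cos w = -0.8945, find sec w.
sec w = 1/cos w = -1.118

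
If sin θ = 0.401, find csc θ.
csc θ = 1/sin θ = 2.494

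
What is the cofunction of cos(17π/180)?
cos(17π/180) = sin(π/2 - 17π/180) = sin(73π/180)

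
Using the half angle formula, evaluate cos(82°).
cos(82°) = √((1 + cos 164°)/2) = 0.1392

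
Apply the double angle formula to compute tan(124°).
tan(124°) = 2 tan 62° / (1 - tan²62°) = -1.483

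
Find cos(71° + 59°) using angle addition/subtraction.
cos(71° + 59°) = cos 71° cos 59° - sin 71° sin 59° = -0.6428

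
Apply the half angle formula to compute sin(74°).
sin(74°) = √((1 - cos 148°)/2) = 0.9613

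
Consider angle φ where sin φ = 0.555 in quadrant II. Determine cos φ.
cos φ = ±√(1 - sin²φ) = -0.8319 (negative in QII)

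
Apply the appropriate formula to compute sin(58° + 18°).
sin(58° + 18°) = sin 58° cos 18° + cos 58° sin 18° = 0.9703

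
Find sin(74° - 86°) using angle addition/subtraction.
sin(74° - 86°) = sin 74° cos 86° - cos 74° sin 86° = -0.2079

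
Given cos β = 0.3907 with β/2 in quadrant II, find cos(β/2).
cos(β/2) = ±√((1 + cos β)/2); negative since β/2 ∈ QII, so cos(β/2) = -0.8339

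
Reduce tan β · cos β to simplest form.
tan β · cos β = sin β (using Quotient identity)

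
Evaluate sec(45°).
sec(45°) = √2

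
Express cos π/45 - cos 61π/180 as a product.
cos π/45 - cos 61π/180 = -2 sin(13π/72) sin(-19π/120)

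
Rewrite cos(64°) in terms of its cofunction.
cos(64°) = sin(90° - 64°) = sin(26°)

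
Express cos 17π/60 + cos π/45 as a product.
cos 17π/60 + cos π/45 = 2 cos(11π/72) cos(47π/360)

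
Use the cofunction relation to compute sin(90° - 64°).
sin(90° - 64°) = cos(64°) = 0.4384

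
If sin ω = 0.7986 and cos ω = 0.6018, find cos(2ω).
cos(2ω) = cos²ω - sin²ω = -0.2756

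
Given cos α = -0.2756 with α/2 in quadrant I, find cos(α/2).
cos(α/2) = ±√((1 + cos α)/2); positive since α/2 ∈ QI, so cos(α/2) = 0.6018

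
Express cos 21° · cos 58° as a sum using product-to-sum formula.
cos 21° cos 58° = (1/2)[cos(21°-58°) + cos(21°+58°)]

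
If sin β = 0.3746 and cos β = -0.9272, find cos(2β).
cos(2β) = cos²β - sin²β = 0.7194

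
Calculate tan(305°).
tan(305°) = -1.428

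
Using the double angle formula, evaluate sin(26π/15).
sin(26π/15) = 2 sin 13π/15 cos 13π/15 = -0.7431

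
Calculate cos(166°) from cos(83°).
cos(166°) = cos²83° - sin²83° = -0.9703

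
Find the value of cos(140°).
cos(140°) = -0.766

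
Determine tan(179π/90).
tan(179π/90) = -0.03492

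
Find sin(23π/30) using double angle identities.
sin(23π/30) = 2 sin 23π/60 cos 23π/60 = 0.6691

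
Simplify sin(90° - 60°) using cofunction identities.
sin(90° - 60°) = cos(60°)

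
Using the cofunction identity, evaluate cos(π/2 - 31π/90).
cos(π/2 - 31π/90) = sin(31π/90) = 0.8829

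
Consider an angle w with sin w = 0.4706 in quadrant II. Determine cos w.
cos w = ±√(1 - sin²w) = -0.8823 (negative in QII)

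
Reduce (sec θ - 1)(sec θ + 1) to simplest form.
(sec θ - 1)(sec θ + 1) = tan²θ (using Diff. of squares)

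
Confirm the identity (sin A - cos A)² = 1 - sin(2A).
LHS = sin²A - 2 sin A cos A + cos²A = (sin²A + cos²A) - 2 sin A cos A = 1 - sin(2A) = RHS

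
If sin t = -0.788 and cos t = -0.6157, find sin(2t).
sin(2t) = 2 sin t cos t = 0.9703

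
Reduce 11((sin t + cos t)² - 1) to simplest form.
11((sin t + cos t)² - 1) = 11(sin(2t)) (using Pythagorean + double angle)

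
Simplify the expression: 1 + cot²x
1 + cot²x = csc²x (using Pythagorean identity)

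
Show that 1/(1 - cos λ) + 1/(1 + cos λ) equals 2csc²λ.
LHS = [(1 + cos λ) + (1 - cos λ)] / [(1 - cos λ)(1 + cos λ)] = 2/(1 - cos²λ) = 2/sin²λ = 2csc²λ = RHS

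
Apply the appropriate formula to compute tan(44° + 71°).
tan(44° + 71°) = (tan 44° + tan 71°)/(1 - tan 44° tan 71°) = -2.145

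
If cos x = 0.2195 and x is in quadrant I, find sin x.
sin x = 0.9756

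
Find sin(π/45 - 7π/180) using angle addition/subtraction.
sin(π/45 - 7π/180) = sin π/45 cos 7π/180 - cos π/45 sin 7π/180 = -0.05234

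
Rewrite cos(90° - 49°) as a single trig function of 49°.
cos(90° - 49°) = sin(49°)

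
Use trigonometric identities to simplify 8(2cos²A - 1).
8(2cos²A - 1) = 8(cos(2A)) (using Double angle)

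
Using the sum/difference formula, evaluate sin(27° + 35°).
sin(27° + 35°) = sin 27° cos 35° + cos 27° sin 35° = 0.8829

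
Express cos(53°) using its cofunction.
cos(53°) = sin(90° - 53°) = sin(37°)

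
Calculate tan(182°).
tan(182°) = 0.03492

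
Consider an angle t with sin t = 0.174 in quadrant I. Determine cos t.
cos t = √(1 - sin²t) = 0.9847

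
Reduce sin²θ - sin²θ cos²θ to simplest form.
sin²θ - sin²θ cos²θ = sin⁴θ (using Factoring)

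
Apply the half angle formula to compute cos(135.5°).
cos(135.5°) = -√((1 + cos 271°)/2) = -0.7133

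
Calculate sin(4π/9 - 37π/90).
sin(4π/9 - 37π/90) = sin 4π/9 cos 37π/90 - cos 4π/9 sin 37π/90 = 0.1045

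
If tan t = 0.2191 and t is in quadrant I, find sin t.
sin t = 0.214 (using tan²t + 1 = sec²t)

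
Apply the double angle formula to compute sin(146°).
sin(146°) = 2 sin 73° cos 73° = 0.5592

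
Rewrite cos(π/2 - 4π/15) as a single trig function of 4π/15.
cos(π/2 - 4π/15) = sin(4π/15)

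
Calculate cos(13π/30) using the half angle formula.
cos(13π/30) = √((1 + cos 13π/15)/2) = 0.2079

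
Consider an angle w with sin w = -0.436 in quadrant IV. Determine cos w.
cos w = √(1 - sin²w) = 0.8999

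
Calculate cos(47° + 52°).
cos(47° + 52°) = cos 47° cos 52° - sin 47° sin 52° = -0.1564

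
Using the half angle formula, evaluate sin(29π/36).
sin(29π/36) = √((1 - cos 29π/18)/2) = 0.5736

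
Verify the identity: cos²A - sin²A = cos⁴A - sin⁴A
RHS = (cos²A - sin²A)(cos²A + sin²A) = (cos²A - sin²A) · 1 = cos²A - sin²A = LHS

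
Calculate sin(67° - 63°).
sin(67° - 63°) = sin 67° cos 63° - cos 67° sin 63° = 0.06976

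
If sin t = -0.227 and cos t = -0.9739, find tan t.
tan t = sin t / cos t = 0.2331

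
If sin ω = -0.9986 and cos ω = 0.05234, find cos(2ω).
cos(2ω) = cos²ω - sin²ω = -0.9945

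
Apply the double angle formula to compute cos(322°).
cos(322°) = 2cos²161° - 1 = 0.788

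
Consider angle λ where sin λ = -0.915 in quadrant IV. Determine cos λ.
cos λ = √(1 - sin²λ) = 0.4035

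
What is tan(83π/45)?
tan(83π/45) = -0.5317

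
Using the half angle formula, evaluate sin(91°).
sin(91°) = √((1 - cos 182°)/2) = 0.9998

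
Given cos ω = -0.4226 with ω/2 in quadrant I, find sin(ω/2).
sin(ω/2) = ±√((1 - cos ω)/2); positive since ω/2 ∈ QI, so sin(ω/2) = 0.8434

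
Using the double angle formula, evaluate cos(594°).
cos(594°) = cos²297° - sin²297° = -0.5878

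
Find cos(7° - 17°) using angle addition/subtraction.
cos(7° - 17°) = cos 7° cos 17° + sin 7° sin 17° = 0.9848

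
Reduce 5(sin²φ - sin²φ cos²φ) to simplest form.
5(sin²φ - sin²φ cos²φ) = 5(sin⁴φ) (using Factoring)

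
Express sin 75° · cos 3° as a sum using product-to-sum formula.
sin 75° cos 3° = (1/2)[sin(75°+3°) + sin(75°-3°)]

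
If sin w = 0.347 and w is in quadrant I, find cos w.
cos w = 0.9379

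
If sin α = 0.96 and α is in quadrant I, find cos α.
cos α = 0.28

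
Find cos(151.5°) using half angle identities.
cos(151.5°) = -√((1 + cos 303°)/2) = -0.8788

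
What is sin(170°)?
sin(170°) = 0.1736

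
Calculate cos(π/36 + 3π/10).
cos(π/36 + 3π/10) = cos π/36 cos 3π/10 - sin π/36 sin 3π/10 = 0.515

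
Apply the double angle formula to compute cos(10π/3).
cos(10π/3) = 2cos²5π/3 - 1 = -1/2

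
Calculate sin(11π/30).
sin(11π/30) = 0.9135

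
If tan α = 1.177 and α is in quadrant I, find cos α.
cos α = 0.6475 (using tan²α + 1 = sec²α)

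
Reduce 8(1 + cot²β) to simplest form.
8(1 + cot²β) = 8(csc²β) (using Pythagorean identity)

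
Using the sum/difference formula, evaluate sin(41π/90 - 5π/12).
sin(41π/90 - 5π/12) = sin 41π/90 cos 5π/12 - cos 41π/90 sin 5π/12 = 0.1219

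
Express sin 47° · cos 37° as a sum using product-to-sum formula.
sin 47° cos 37° = (1/2)[sin(47°+37°) + sin(47°-37°)]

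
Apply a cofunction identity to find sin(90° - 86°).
sin(90° - 86°) = cos(86°) = 0.06976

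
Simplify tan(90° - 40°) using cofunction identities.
tan(90° - 40°) = cot(40°)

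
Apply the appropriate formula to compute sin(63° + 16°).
sin(63° + 16°) = sin 63° cos 16° + cos 63° sin 16° = 0.9816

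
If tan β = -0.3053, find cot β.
cot β = 1/tan β = -3.275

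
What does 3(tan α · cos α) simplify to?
3(tan α · cos α) = 3(sin α) (using Quotient identity)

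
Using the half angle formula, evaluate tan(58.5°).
tan(58.5°) = sin 117° / (1 + cos 117°) = 1.632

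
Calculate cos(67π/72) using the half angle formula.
cos(67π/72) = -√((1 + cos 67π/36)/2) = -0.9763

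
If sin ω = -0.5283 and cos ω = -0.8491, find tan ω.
tan ω = sin ω / cos ω = 0.6222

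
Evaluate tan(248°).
tan(248°) = 2.475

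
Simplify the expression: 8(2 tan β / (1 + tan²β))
8(2 tan β / (1 + tan²β)) = 8(sin(2β)) (using Double angle)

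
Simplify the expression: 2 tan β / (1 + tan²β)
2 tan β / (1 + tan²β) = sin(2β) (using Double angle)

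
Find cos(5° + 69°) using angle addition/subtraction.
cos(5° + 69°) = cos 5° cos 69° - sin 5° sin 69° = 0.2756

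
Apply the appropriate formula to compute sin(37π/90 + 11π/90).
sin(37π/90 + 11π/90) = sin 37π/90 cos 11π/90 + cos 37π/90 sin 11π/90 = 0.9945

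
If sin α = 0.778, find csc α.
csc α = 1/sin α = 1.285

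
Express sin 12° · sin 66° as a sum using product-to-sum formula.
sin 12° sin 66° = (1/2)[cos(12°-66°) - cos(12°+66°)]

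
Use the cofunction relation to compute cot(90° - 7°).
cot(90° - 7°) = tan(7°) = 0.1228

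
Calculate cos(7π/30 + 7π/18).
cos(7π/30 + 7π/18) = cos 7π/30 cos 7π/18 - sin 7π/30 sin 7π/18 = -0.3746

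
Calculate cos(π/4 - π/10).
cos(π/4 - π/10) = cos π/4 cos π/10 + sin π/4 sin π/10 = 0.891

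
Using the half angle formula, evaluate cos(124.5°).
cos(124.5°) = -√((1 + cos 249°)/2) = -0.5664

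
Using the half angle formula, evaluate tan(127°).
tan(127°) = sin 254° / (1 + cos 254°) = -1.327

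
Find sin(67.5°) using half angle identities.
sin(67.5°) = √((1 - cos 135°)/2) = √(2+√2)/2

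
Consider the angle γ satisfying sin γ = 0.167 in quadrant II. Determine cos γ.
cos γ = ±√(1 - sin²γ) = -0.986 (negative in QII)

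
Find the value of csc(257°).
csc(257°) = -1.026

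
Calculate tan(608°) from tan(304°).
tan(608°) = 2 tan 304° / (1 - tan²304°) = 2.475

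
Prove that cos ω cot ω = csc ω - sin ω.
RHS = 1/sin ω - sin ω = (1 - sin²ω)/sin ω = cos²ω/sin ω = cos ω · (cos ω/sin ω) = cos ω cot ω = LHS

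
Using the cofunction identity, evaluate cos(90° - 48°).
cos(90° - 48°) = sin(48°) = 0.7431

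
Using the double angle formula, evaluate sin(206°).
sin(206°) = 2 sin 103° cos 103° = -0.4384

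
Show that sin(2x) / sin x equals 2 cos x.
LHS = 2 sin x cos x / sin x = 2 cos x = RHS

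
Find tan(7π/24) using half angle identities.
tan(7π/24) = sin 7π/12 / (1 + cos 7π/12) = 1.303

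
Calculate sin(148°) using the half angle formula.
sin(148°) = √((1 - cos 296°)/2) = 0.5299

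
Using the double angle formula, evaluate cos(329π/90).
cos(329π/90) = cos²329π/180 - sin²329π/180 = 0.4695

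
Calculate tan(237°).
tan(237°) = 1.54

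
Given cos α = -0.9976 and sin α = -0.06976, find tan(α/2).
tan(α/2) = sin α / (1 + cos α) = -29.07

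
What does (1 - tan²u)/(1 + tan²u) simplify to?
(1 - tan²u)/(1 + tan²u) = cos(2u) (using Double angle)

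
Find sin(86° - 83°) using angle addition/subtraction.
sin(86° - 83°) = sin 86° cos 83° - cos 86° sin 83° = 0.05234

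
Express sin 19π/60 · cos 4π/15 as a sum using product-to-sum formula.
sin 19π/60 cos 4π/15 = (1/2)[sin(19π/60+4π/15) + sin(19π/60-4π/15)]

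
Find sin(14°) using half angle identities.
sin(14°) = √((1 - cos 28°)/2) = 0.2419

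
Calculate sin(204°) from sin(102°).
sin(204°) = 2 sin 102° cos 102° = -0.4067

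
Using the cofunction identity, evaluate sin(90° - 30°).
sin(90° - 30°) = cos(30°) = √3/2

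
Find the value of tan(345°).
tan(345°) = -(2-√3)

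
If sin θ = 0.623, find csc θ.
csc θ = 1/sin θ = 1.605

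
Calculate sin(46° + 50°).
sin(46° + 50°) = sin 46° cos 50° + cos 46° sin 50° = 0.9945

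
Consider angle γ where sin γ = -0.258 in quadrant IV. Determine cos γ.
cos γ = √(1 - sin²γ) = 0.9661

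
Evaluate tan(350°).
tan(350°) = -0.1763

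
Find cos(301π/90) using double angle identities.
cos(301π/90) = 2cos²301π/180 - 1 = -0.4695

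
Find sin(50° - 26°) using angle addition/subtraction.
sin(50° - 26°) = sin 50° cos 26° - cos 50° sin 26° = 0.4067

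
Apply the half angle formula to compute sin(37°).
sin(37°) = √((1 - cos 74°)/2) = 0.6018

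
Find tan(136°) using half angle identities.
tan(136°) = sin 272° / (1 + cos 272°) = -0.9657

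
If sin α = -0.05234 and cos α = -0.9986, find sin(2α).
sin(2α) = 2 sin α cos α = 0.1045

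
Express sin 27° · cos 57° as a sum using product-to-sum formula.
sin 27° cos 57° = (1/2)[sin(27°+57°) + sin(27°-57°)]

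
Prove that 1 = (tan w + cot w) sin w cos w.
RHS = (sin w/cos w + cos w/sin w) sin w cos w = ((sin²w + cos²w)/(sin w cos w)) · sin w cos w = sin²w + cos²w = 1 = LHS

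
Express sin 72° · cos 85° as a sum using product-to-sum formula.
sin 72° cos 85° = (1/2)[sin(72°+85°) + sin(72°-85°)]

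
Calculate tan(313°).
tan(313°) = -1.072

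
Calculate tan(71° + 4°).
tan(71° + 4°) = (tan 71° + tan 4°)/(1 - tan 71° tan 4°) = 2+√3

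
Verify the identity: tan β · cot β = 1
LHS = (sin β/cos β) · (cos β/sin β) = 1 = RHS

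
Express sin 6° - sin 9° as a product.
sin 6° - sin 9° = 2 cos(7.5°) sin(-1.5°)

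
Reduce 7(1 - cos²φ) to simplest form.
7(1 - cos²φ) = 7(sin²φ) (using Pythagorean identity)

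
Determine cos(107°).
cos(107°) = -0.2924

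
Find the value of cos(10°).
cos(10°) = 0.9848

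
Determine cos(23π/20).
cos(23π/20) = -0.891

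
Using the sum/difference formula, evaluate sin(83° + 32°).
sin(83° + 32°) = sin 83° cos 32° + cos 83° sin 32° = 0.9063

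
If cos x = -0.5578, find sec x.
sec x = 1/cos x = -1.793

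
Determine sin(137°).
sin(137°) = 0.682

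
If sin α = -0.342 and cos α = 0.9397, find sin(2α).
sin(2α) = 2 sin α cos α = -0.6428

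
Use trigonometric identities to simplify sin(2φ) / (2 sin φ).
sin(2φ) / (2 sin φ) = cos φ (using Double angle)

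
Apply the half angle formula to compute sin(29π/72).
sin(29π/72) = √((1 - cos 29π/36)/2) = 0.9537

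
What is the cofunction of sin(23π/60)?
sin(23π/60) = cos(π/2 - 23π/60) = cos(7π/60)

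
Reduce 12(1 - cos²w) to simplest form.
12(1 - cos²w) = 12(sin²w) (using Pythagorean identity)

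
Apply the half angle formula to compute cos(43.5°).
cos(43.5°) = √((1 + cos 87°)/2) = 0.7254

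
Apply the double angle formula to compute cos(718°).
cos(718°) = 1 - 2sin²359° = 0.9994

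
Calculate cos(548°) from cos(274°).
cos(548°) = cos²274° - sin²274° = -0.9903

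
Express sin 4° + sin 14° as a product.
sin 4° + sin 14° = 2 sin(9°) cos(-5°)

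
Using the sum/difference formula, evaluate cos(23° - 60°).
cos(23° - 60°) = cos 23° cos 60° + sin 23° sin 60° = 0.7986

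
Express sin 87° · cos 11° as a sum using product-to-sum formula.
sin 87° cos 11° = (1/2)[sin(87°+11°) + sin(87°-11°)]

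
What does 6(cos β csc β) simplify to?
6(cos β csc β) = 6(cot β) (using Reciprocal + quotient)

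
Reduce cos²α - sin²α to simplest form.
cos²α - sin²α = cos(2α) (using Double angle)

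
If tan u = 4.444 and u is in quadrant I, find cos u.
cos u = 0.2195 (using tan²u + 1 = sec²u)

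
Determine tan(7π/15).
tan(7π/15) = 9.514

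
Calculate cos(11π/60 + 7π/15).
cos(11π/60 + 7π/15) = cos 11π/60 cos 7π/15 - sin 11π/60 sin 7π/15 = -0.454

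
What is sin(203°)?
sin(203°) = -0.3907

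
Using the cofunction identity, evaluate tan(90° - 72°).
tan(90° - 72°) = cot(72°) = 0.3249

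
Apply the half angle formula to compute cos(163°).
cos(163°) = -√((1 + cos 326°)/2) = -0.9563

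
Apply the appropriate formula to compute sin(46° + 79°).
sin(46° + 79°) = sin 46° cos 79° + cos 46° sin 79° = 0.8192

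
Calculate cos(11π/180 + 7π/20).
cos(11π/180 + 7π/20) = cos 11π/180 cos 7π/20 - sin 11π/180 sin 7π/20 = 0.2756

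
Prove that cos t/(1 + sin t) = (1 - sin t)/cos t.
RHS = (1 - sin t)(1 + sin t) / (cos t(1 + sin t)) = (1 - sin²t) / (cos t(1 + sin t)) = cos²t / (cos t(1 + sin t)) = cos t/(1 + sin t) = LHS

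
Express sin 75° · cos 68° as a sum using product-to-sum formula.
sin 75° cos 68° = (1/2)[sin(75°+68°) + sin(75°-68°)]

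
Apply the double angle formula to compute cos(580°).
cos(580°) = cos²290° - sin²290° = -0.766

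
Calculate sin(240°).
sin(240°) = -√3/2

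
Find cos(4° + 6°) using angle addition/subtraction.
cos(4° + 6°) = cos 4° cos 6° - sin 4° sin 6° = 0.9848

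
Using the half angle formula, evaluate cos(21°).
cos(21°) = √((1 + cos 42°)/2) = 0.9336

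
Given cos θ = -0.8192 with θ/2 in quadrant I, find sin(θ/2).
sin(θ/2) = ±√((1 - cos θ)/2); positive since θ/2 ∈ QI, so sin(θ/2) = 0.9537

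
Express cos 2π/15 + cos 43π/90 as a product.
cos 2π/15 + cos 43π/90 = 2 cos(11π/36) cos(-31π/180)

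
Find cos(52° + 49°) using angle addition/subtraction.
cos(52° + 49°) = cos 52° cos 49° - sin 52° sin 49° = -0.1908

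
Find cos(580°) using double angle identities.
cos(580°) = cos²290° - sin²290° = -0.766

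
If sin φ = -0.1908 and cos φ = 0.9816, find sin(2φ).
sin(2φ) = 2 sin φ cos φ = -0.3746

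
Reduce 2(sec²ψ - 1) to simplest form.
2(sec²ψ - 1) = 2(tan²ψ) (using Pythagorean identity)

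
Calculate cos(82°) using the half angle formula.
cos(82°) = √((1 + cos 164°)/2) = 0.1392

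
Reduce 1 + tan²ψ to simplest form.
1 + tan²ψ = sec²ψ (using Pythagorean identity)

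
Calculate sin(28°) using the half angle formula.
sin(28°) = √((1 - cos 56°)/2) = 0.4695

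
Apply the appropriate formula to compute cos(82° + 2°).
cos(82° + 2°) = cos 82° cos 2° - sin 82° sin 2° = 0.1045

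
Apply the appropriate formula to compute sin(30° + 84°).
sin(30° + 84°) = sin 30° cos 84° + cos 30° sin 84° = 0.9135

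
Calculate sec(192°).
sec(192°) = -1.022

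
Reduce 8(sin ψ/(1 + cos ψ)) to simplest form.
8(sin ψ/(1 + cos ψ)) = 8(tan(ψ/2)) (using Half angle)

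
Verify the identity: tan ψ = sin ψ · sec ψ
RHS = sin ψ · (1/cos ψ) = sin ψ/cos ψ = tan ψ = LHS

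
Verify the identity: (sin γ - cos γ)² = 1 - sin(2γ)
LHS = sin²γ - 2 sin γ cos γ + cos²γ = (sin²γ + cos²γ) - 2 sin γ cos γ = 1 - sin(2γ) = RHS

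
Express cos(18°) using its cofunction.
cos(18°) = sin(90° - 18°) = sin(72°)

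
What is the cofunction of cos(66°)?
cos(66°) = sin(90° - 66°) = sin(24°)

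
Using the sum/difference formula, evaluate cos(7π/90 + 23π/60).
cos(7π/90 + 23π/60) = cos 7π/90 cos 23π/60 - sin 7π/90 sin 23π/60 = 0.1219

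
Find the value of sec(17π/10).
sec(17π/10) = 1.701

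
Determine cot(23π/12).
cot(23π/12) = -(2+√3)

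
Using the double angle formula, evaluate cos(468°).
cos(468°) = 1 - 2sin²234° = -0.309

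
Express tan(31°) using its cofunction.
tan(31°) = cot(90° - 31°) = cot(59°)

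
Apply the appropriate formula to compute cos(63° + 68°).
cos(63° + 68°) = cos 63° cos 68° - sin 63° sin 68° = -0.6561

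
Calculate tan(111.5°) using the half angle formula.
tan(111.5°) = sin 223° / (1 + cos 223°) = -2.539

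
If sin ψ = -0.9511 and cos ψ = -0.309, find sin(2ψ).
sin(2ψ) = 2 sin ψ cos ψ = 0.5878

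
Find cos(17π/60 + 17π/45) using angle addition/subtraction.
cos(17π/60 + 17π/45) = cos 17π/60 cos 17π/45 - sin 17π/60 sin 17π/45 = -0.4848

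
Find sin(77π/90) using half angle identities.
sin(77π/90) = √((1 - cos 77π/45)/2) = 0.4384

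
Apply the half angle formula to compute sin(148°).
sin(148°) = √((1 - cos 296°)/2) = 0.5299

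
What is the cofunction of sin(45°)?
sin(45°) = cos(90° - 45°) = cos(45°)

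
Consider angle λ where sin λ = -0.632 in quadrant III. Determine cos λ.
cos λ = ±√(1 - sin²λ) = -0.775 (negative in QIII)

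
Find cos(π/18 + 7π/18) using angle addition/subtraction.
cos(π/18 + 7π/18) = cos π/18 cos 7π/18 - sin π/18 sin 7π/18 = 0.1736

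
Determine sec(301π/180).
sec(301π/180) = 1.942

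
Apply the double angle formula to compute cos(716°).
cos(716°) = 2cos²358° - 1 = 0.9976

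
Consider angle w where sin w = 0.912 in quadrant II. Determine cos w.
cos w = ±√(1 - sin²w) = -0.4102 (negative in QII)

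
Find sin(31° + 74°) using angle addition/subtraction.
sin(31° + 74°) = sin 31° cos 74° + cos 31° sin 74° = (√6+√2)/4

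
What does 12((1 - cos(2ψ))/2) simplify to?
12((1 - cos(2ψ))/2) = 12(sin²ψ) (using Power reduction)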